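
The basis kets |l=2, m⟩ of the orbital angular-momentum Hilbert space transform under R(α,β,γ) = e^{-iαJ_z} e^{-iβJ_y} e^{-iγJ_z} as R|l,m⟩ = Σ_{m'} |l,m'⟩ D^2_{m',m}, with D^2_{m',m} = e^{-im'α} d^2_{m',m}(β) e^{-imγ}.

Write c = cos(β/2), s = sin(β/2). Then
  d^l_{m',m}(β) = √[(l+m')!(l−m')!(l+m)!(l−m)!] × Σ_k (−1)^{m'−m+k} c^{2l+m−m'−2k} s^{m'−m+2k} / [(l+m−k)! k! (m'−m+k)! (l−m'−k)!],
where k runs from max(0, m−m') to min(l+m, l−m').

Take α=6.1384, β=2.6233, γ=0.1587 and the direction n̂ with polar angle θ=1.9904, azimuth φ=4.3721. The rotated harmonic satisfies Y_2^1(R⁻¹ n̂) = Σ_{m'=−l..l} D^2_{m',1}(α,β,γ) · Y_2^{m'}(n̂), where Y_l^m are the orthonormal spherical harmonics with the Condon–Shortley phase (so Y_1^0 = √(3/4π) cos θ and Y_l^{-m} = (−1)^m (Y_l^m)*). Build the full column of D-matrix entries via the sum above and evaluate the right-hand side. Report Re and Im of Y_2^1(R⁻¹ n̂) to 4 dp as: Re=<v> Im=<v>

Re=-0.0431 Im=0.1933

Need the full column D^2_{m',1} for m'=−2..2 at α=6.1384, β=2.6233, γ=0.1587.
cos(β/2)=0.256255, sin(β/2)=0.966609
d^2_{-2,1}: single k=3 term ⇒ +0.462867;  D = +0.417134-0.200610i
d^2_{-1,1}: k∈[2..3] ⇒ +0.184064 -0.872978 = -0.688914;  D = -0.657431+0.205881i
d^2_{0,1}: k∈[1..2] ⇒ +0.039842 -0.566893 = -0.527051;  D = -0.520428+0.083292i
d^2_{1,1}: k∈[0..1] ⇒ +0.004312 -0.184064 = -0.179752;  D = -0.179735+0.002501i
d^2_{2,1}: single k=0 term ⇒ -0.032531;  D = -0.032253-0.004245i
Y_2^{m'}(θ=1.9904,φ=4.3721) and Σ D·Y over m':
  (+0.4171-0.2006i)·(-0.2504-0.2027i)  (-0.6574+0.2059i)·(+0.0959-0.2710i)  (-0.5204+0.0833i)·(-0.1584+0.0000i)  (-0.1797+0.0025i)·(-0.0959-0.2710i)  (-0.0323-0.0042i)·(-0.2504+0.2027i)
Y_2^1(R⁻¹ n̂) = -0.043132+0.193346i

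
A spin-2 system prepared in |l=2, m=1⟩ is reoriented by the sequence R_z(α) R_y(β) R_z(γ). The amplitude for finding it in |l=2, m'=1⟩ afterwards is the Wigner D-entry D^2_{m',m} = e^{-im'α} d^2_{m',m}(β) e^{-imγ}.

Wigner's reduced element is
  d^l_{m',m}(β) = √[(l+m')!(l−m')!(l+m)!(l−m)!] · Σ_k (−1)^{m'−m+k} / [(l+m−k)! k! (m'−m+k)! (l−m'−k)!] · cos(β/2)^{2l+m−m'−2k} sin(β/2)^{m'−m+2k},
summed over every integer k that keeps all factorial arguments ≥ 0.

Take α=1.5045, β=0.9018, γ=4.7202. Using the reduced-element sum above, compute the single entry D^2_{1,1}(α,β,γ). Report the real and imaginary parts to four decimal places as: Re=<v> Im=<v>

Re=0.1944 Im=0.0114

First d^2_{1,1}(β=0.9018), then the phase factors e^{-i(1)α} and e^{-i(1)γ}:
With c≡cos(β/2)=0.900055 and s≡sin(β/2)=0.435776, N=[6·1·6·1]^{1/2}=6.000000
Admissible k: 0..1 (factorial args all ≥0)
  k=0: (−1)^0·6.0000/(6)·0.9001^4·0.4358^0 = +0.656261
  k=1: (−1)^1·6.0000/(2)·0.9001^2·0.4358^2 = -0.461515
d^2_{1,1}(0.9018) = +0.656261 -0.461515 = +0.194746
Attach z-rotation phases: D = e^{-i(1)(1.5045)}·(+0.194746)·e^{-i(1)(4.7202)} = +0.194413+0.011383i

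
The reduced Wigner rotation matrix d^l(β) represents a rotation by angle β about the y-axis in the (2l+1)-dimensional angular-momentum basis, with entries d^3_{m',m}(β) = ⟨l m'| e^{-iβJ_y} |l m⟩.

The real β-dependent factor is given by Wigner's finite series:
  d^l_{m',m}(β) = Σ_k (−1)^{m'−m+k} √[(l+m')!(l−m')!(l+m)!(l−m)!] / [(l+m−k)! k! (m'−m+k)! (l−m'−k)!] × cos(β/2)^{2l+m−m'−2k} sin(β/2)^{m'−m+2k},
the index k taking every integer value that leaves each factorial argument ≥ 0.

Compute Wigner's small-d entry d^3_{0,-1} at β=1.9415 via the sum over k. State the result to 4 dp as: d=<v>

d=0.1388

d^3_{0,-1}(β=1.9415) via Wigner's sum:
c=cos(1.9415/2)=0.564681, s=sin(1.9415/2)=0.825309; N=√[6·6·2·24]=41.569219
k∈{0,1,2} keeps every argument non-negative
  k=0: (−1)^1·41.5692/(12)·0.5647^5·0.8253^1 = -0.164143
  k=1: (−1)^2·41.5692/(4)·0.5647^3·0.8253^3 = +1.051892
  k=2: (−1)^3·41.5692/(12)·0.5647^1·0.8253^5 = -0.748993
d^3_{0,-1}(1.9415) = -0.164143 +1.051892 -0.748993 = +0.138756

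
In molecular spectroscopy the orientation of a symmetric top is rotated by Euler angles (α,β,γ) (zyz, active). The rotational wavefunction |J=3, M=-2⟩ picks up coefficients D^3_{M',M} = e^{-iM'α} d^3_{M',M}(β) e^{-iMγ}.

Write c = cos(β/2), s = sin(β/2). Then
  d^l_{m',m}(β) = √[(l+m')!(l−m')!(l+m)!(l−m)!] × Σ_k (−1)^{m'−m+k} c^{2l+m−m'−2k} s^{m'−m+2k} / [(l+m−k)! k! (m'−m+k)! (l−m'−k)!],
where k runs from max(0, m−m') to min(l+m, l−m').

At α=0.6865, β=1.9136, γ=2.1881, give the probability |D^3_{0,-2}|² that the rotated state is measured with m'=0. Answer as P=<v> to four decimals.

P=0.1667

First d^3_{0,-2}(β=1.9136), then the phase factors e^{-i(0)α} and e^{-i(-2)γ}:
With c≡cos(β/2)=0.576138 and s≡sin(β/2)=0.817352, N=[6·6·1·120]^{1/2}=65.726707
Admissible k: 0..1 (factorial args all ≥0)
  k=0: (−1)^2·65.7267/(12)·0.5761^4·0.8174^2 = +0.403168
  k=1: (−1)^3·65.7267/(12)·0.5761^2·0.8174^4 = -0.811430
d^3_{0,-2}(1.9136) = +0.403168 -0.811430 = -0.408262
|D^3_{0,-2}|² = |d^3_{0,-2}(β)|² = (-0.408262)² = 0.166678 (the z-rotation phases have unit modulus)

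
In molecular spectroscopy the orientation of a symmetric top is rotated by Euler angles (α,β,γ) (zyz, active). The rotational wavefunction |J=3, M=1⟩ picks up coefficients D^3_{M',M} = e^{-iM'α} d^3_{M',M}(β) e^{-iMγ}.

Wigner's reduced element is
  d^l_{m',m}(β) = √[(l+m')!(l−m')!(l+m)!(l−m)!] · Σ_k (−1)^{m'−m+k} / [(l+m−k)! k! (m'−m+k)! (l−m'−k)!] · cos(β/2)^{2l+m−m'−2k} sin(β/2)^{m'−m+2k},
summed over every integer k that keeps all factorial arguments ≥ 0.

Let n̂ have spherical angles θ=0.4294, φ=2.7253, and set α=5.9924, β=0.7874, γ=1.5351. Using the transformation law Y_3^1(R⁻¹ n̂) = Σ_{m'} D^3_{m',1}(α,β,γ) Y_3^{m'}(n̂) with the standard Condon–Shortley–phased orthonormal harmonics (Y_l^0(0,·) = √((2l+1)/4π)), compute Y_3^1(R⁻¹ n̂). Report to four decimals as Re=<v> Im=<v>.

Re=0.0024 Im=0.1184

Need the full column D^3_{m',1} for m'=−3..3 at α=5.9924, β=0.7874, γ=1.5351.
cos(β/2)=0.923496, sin(β/2)=0.383608
d^3_{-3,1}: single k=4 term ⇒ +0.071526;  D = -0.053102-0.047919i
d^3_{-2,1}: k∈[3..4] ⇒ +0.281189 -0.024259 = +0.256930;  D = -0.133389-0.219591i
d^3_{-1,1}: k∈[2..4] ⇒ +0.642195 -0.147744 +0.003187 = +0.497637;  D = -0.125569-0.481534i
d^3_{0,1}: k∈[1..3] ⇒ +0.892593 -0.462040 +0.026574 = +0.457127;  D = +0.016314-0.456836i
d^3_{1,1}: k∈[0..2] ⇒ +0.620312 -0.856259 +0.110808 = -0.125139;  D = -0.040134+0.118529i
d^3_{2,1}: k∈[0..1] ⇒ -0.814822 +0.281189 = -0.533633;  D = -0.308872+0.435158i
d^3_{3,1}: single k=0 term ⇒ +0.414535;  D = +0.326781-0.255056i
Y_3^{m'}(θ=0.4294,φ=2.7253) and Σ D·Y over m':
  (-0.0531-0.0479i)·(-0.0095-0.0286i)  (-0.1334-0.2196i)·(+0.1084+0.1191i)  (-0.1256-0.4815i)·(-0.3856-0.1705i)  (+0.0163-0.4568i)·(+0.3845+0.0000i)  (-0.0401+0.1185i)·(+0.3856-0.1705i)  (-0.3089+0.4352i)·(+0.1084-0.1191i)  (+0.3268-0.2551i)·(+0.0095-0.0286i)
Y_3^1(R⁻¹ n̂) = +0.002362+0.118427i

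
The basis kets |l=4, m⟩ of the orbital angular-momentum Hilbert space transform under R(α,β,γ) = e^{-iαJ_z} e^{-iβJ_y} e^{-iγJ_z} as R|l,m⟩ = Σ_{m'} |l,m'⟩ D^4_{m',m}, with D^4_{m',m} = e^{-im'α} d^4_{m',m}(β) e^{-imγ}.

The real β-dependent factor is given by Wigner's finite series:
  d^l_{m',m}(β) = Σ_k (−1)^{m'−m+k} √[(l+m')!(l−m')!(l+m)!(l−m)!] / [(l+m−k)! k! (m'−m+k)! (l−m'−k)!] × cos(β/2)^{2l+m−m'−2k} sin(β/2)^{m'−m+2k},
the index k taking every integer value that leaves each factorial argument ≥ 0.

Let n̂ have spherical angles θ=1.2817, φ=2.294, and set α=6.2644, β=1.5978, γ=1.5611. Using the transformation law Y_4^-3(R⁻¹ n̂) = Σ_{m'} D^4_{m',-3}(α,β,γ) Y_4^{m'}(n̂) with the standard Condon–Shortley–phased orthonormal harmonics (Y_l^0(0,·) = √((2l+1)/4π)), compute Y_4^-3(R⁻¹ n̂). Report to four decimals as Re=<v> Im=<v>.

Re=-0.1557 Im=0.3175

Need the full column D^4_{m',-3} for m'=−4..4 at α=6.2644, β=1.5978, γ=1.5611.
cos(β/2)=0.697495, sin(β/2)=0.716589
d^4_{-4,-3}: single k=1 term ⇒ +0.162781;  D = -0.016936-0.161898i
d^4_{-3,-3}: k∈[0..1] ⇒ +0.056018 -0.413892 = -0.357873;  D = +0.030541+0.356568i
d^4_{-2,-3}: k∈[0..1] ⇒ -0.215339 +0.681872 = +0.466533;  D = -0.031076-0.465496i
d^4_{-1,-3}: k∈[0..1] ⇒ +0.469309 -0.825592 = -0.356283;  D = +0.017050+0.355875i
d^4_{0,-3}: k∈[0..1] ⇒ -0.718756 +0.758647 = +0.039890;  D = -0.001160-0.039874i
d^4_{1,-3}: k∈[0..1] ⇒ +0.825592 -0.522847 = +0.302745;  D = -0.003119-0.302729i
d^4_{2,-3}: k∈[0..1] ⇒ -0.719715 +0.253220 = -0.466496;  D = -0.003957+0.466479i
d^4_{3,-3}: k∈[0..1] ⇒ +0.461108 -0.069528 = +0.391579;  D = +0.010676-0.391434i
d^4_{4,-3}: single k=0 term ⇒ -0.191416;  D = -0.008812+0.191213i
Y_4^{m'}(θ=1.2817,φ=2.294) and Σ D·Y over m':
  (-0.0169-0.1619i)·(-0.3620-0.0920i)  (+0.0305+0.3566i)·(+0.2596-0.1771i)  (-0.0311-0.4655i)·(+0.0164-0.1315i)  (+0.0171+0.3559i)·(+0.2080+0.2356i)  (-0.0012-0.0399i)·(+0.0839+0.0000i)  (-0.0031-0.3027i)·(-0.2080+0.2356i)  (-0.0040+0.4665i)·(+0.0164+0.1315i)  (+0.0107-0.3914i)·(-0.2596-0.1771i)  (-0.0088+0.1912i)·(-0.3620+0.0920i)
Y_4^-3(R⁻¹ n̂) = -0.155693+0.317479i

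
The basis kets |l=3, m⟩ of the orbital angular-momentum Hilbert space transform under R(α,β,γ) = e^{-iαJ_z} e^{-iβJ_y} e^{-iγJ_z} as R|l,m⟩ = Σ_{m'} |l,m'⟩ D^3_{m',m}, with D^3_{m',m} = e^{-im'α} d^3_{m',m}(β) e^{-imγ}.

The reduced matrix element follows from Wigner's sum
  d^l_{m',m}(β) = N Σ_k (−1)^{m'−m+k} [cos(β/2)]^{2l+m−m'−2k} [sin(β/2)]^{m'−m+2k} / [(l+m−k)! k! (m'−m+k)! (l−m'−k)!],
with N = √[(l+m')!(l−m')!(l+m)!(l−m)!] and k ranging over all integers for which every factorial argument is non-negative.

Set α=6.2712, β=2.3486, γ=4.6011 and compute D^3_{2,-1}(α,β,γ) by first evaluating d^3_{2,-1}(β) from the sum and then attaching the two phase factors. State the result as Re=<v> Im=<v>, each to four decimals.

Re=-0.0462 Im=-0.5276

Split into d^3_{2,-1}(β=2.3486) × two z-phases.
With c≡cos(β/2)=0.386189 and s≡sin(β/2)=0.922420, N=[120·1·2·24]^{1/2}=75.894664
Admissible k: 0..1 (factorial args all ≥0)
  k=0: (−1)^3·75.8947/(12)·0.3862^3·0.9224^3 = -0.285901
  k=1: (−1)^4·75.8947/(24)·0.3862^1·0.9224^5 = +0.815535
d^3_{2,-1}(2.3486) = -0.285901 +0.815535 = +0.529635
D = (+0.999713+0.023968i)·(+0.529635)·(-0.111059-0.993814i) = -0.046188-0.527617i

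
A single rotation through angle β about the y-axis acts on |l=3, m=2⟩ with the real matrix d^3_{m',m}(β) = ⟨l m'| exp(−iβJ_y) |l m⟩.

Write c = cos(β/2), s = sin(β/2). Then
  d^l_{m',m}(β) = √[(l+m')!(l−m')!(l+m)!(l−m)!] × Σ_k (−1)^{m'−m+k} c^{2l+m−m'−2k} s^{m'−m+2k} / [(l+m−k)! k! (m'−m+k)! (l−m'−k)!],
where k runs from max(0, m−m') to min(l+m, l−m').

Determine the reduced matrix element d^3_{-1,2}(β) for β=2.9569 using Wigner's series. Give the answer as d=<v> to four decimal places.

d=-0.2806

d^3_{-1,2}(β=2.9569) via Wigner's sum:
Half-angle: c=0.092215, s=0.995739. N=√(2·24·120·1)=75.894664
Admissible k: 3..4 (factorial args all ≥0)
  k=3: (−1)^0·75.8947/(12)·0.0922^3·0.9957^3 = +0.004896
  k=4: (−1)^1·75.8947/(24)·0.0922^1·0.9957^5 = -0.285450
d^3_{-1,2}(2.9569) = +0.004896 -0.285450 = -0.280554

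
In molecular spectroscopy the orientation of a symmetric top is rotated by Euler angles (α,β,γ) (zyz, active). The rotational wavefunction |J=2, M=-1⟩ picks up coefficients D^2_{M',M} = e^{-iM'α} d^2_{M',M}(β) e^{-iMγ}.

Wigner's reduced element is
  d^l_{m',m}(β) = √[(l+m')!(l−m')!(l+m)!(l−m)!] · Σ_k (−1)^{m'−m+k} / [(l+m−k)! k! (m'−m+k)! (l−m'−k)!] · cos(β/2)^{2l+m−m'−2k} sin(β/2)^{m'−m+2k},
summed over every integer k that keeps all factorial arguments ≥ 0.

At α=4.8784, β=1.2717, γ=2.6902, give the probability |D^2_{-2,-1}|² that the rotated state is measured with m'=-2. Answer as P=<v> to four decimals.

Split into d^2_{-2,-1}(β=1.2717) × two z-phases.
Half-angle: c=0.804567, s=0.593862. N=√(1·24·1·6)=12.000000
k: max(0,(-1)−(-2))=1 … min(2+(-1),2−(-2))=1
  k=1: (−1)^0·12.0000/(6)·0.8046^3·0.5939^1 = +0.618589
d^2_{-2,-1}(1.2717) = +0.618589
|D^2_{-2,-1}|² = |d^2_{-2,-1}(β)|² = (+0.618589)² = 0.382652 (the z-rotation phases have unit modulus)

P=0.3827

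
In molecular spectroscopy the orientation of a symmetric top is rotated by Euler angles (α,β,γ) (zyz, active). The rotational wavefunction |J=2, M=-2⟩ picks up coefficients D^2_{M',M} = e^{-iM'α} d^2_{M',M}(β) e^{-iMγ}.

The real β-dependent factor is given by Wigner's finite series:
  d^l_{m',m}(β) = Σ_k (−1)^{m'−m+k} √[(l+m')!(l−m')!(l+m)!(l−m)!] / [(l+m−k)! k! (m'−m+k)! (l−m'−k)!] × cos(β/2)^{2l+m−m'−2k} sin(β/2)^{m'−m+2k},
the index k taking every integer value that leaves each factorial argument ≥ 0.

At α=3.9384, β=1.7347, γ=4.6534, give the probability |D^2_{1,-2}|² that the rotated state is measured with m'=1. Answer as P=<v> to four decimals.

D^2_{1,-2}(3.9384,1.7347,4.6534) = e^{-i·1·3.9384}·d^2_{1,-2}(1.7347)·e^{-i·-2·4.6534}. Compute d first:
With c≡cos(β/2)=0.646850 and s≡sin(β/2)=0.762617, N=[6·1·1·24]^{1/2}=12.000000
k∈{0} keeps every argument non-negative
  k=0: (−1)^3·12.0000/(6)·0.6468^1·0.7626^3 = -0.573791
d^2_{1,-2}(1.7347) = -0.573791
|D^2_{1,-2}|² = |d^2_{1,-2}(β)|² = (-0.573791)² = 0.329236 (the z-rotation phases have unit modulus)

P=0.3292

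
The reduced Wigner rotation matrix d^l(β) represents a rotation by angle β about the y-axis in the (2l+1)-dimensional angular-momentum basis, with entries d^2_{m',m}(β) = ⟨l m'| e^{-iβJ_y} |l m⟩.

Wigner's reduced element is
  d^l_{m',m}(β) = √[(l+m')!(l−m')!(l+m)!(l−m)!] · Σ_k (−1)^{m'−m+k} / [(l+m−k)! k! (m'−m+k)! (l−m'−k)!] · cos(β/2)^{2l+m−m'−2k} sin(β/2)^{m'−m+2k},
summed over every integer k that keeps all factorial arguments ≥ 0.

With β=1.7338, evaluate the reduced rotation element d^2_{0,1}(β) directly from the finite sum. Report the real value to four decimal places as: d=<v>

d=-0.1961

d^2_{0,1}(β=1.7338) via Wigner's sum:
With c≡cos(β/2)=0.647193 and s≡sin(β/2)=0.762326, N=[2·2·6·1]^{1/2}=4.898979
The bounds max(0,m−m')=1 and min(l+m,l−m')=2 give 2 terms
  k=1: (−1)^0·4.8990/(2)·0.6472^3·0.7623^1 = +0.506195
  k=2: (−1)^1·4.8990/(2)·0.6472^1·0.7623^3 = -0.702315
d^2_{0,1}(1.7338) = +0.506195 -0.702315 = -0.196120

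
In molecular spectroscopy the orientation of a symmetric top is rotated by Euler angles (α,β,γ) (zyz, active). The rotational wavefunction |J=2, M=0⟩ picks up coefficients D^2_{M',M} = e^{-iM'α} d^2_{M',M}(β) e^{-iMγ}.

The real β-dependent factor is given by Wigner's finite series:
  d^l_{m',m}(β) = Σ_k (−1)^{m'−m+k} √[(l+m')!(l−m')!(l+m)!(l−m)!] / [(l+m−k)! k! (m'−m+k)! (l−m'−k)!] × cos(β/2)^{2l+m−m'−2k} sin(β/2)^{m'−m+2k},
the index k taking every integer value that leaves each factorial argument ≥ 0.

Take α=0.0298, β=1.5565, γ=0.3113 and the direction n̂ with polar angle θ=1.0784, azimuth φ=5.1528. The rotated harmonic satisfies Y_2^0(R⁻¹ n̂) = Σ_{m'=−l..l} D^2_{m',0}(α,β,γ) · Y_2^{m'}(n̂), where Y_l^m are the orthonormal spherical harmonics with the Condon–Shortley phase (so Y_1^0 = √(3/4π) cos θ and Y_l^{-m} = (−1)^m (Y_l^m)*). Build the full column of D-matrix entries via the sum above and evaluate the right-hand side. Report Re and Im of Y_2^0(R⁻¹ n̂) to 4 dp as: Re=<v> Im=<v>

Re=-0.1938 Im=0.0000

Need the full column D^2_{m',0} for m'=−2..2 at α=0.0298, β=1.5565, γ=0.3113.
cos(β/2)=0.712143, sin(β/2)=0.702034
d^2_{-2,0}: single k=2 term ⇒ +0.612247;  D = +0.611160+0.036468i
d^2_{-1,0}: k∈[1..2] ⇒ +0.621063 -0.603556 = +0.017507;  D = +0.017499+0.000522i
d^2_{0,0}: k∈[0..2] ⇒ +0.257199 -0.999796 +0.242903 = -0.499693;  D = -0.499693+0.000000i
d^2_{1,0}: k∈[0..1] ⇒ -0.621063 +0.603556 = -0.017507;  D = -0.017499+0.000522i
d^2_{2,0}: single k=0 term ⇒ +0.612247;  D = +0.611160-0.036468i
Y_2^{m'}(θ=1.0784,φ=5.1528) and Σ D·Y over m':
  (+0.6112+0.0365i)·(-0.1909+0.2313i)  (+0.0175+0.0005i)·(+0.1372+0.2911i)  (-0.4997+0.0000i)·(-0.1039+0.0000i)  (-0.0175+0.0005i)·(-0.1372+0.2911i)  (+0.6112-0.0365i)·(-0.1909-0.2313i)
Y_2^0(R⁻¹ n̂) = -0.193806+0.000000i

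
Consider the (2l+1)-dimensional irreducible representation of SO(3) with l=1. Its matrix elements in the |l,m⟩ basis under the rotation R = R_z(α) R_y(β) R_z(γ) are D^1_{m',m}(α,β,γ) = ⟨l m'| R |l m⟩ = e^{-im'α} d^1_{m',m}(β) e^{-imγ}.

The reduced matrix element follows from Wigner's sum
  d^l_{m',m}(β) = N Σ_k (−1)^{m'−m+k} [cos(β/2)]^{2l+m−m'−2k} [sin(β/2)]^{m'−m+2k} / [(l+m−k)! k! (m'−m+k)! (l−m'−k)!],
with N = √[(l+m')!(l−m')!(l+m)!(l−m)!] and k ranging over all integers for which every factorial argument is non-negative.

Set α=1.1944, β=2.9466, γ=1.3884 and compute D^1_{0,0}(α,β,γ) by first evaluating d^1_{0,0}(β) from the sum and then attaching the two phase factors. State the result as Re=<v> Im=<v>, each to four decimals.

Split into d^1_{0,0}(β=2.9466) × two z-phases.
With c≡cos(β/2)=0.097342 and s≡sin(β/2)=0.995251, N=[1·1·1·1]^{1/2}=1.000000
The bounds max(0,m−m')=0 and min(l+m,l−m')=1 give 2 terms
  k=0: (−1)^0·1.0000/(1)·0.0973^2·0.9953^0 = +0.009475
  k=1: (−1)^1·1.0000/(1)·0.0973^0·0.9953^2 = -0.990525
d^1_{0,0}(2.9466) = +0.009475 -0.990525 = -0.981049
Phases: e^{-i·(0)·1.1944}=+1.000000+0.000000i, e^{-i·(0)·1.3884}=+1.000000+0.000000i ⇒ D=-0.981049+0.000000i

Re=-0.9810 Im=0.0000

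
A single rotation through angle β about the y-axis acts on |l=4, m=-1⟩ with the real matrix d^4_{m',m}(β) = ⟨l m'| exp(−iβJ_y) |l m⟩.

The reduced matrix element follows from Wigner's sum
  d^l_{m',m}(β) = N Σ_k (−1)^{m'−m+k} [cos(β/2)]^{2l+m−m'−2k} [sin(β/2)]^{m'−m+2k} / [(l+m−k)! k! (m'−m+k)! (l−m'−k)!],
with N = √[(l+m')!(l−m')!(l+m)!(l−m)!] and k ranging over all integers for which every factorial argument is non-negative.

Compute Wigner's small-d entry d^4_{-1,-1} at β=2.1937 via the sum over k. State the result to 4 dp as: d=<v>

d=-0.3232

d^4_{-1,-1}(β=2.1937) via Wigner's sum:
Half-angle: c=0.456401, s=0.889774. N=√(6·120·6·120)=720.000000
k∈{0,1,2,3} keeps every argument non-negative
  k=0: (−1)^0·720.0000/(720)·0.4564^8·0.8898^0 = +0.001883
  k=1: (−1)^1·720.0000/(48)·0.4564^6·0.8898^2 = -0.107333
  k=2: (−1)^2·720.0000/(24)·0.4564^4·0.8898^4 = +0.815882
  k=3: (−1)^3·720.0000/(72)·0.4564^2·0.8898^6 = -1.033647
d^4_{-1,-1}(2.1937) = +0.001883 -0.107333 +0.815882 -1.033647 = -0.323215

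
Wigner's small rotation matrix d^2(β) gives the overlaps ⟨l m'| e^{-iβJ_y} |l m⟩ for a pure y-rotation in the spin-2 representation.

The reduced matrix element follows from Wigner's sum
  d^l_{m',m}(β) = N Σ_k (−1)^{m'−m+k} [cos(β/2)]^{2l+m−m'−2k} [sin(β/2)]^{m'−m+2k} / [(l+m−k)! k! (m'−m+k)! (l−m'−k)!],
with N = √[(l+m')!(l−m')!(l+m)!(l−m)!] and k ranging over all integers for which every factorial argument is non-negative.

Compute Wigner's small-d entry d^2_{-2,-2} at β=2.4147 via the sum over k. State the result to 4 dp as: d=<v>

d=0.0160

d^2_{-2,-2}(β=2.4147) via Wigner's sum:
c=cos(2.4147/2)=0.355498, s=sin(2.4147/2)=0.934677; N=√[1·24·1·24]=24.000000
k: max(0,(-2)−(-2))=0 … min(2+(-2),2−(-2))=0
  k=0: (−1)^0·24.0000/(24)·0.3555^4·0.9347^0 = +0.015972
d^2_{-2,-2}(2.4147) = +0.015972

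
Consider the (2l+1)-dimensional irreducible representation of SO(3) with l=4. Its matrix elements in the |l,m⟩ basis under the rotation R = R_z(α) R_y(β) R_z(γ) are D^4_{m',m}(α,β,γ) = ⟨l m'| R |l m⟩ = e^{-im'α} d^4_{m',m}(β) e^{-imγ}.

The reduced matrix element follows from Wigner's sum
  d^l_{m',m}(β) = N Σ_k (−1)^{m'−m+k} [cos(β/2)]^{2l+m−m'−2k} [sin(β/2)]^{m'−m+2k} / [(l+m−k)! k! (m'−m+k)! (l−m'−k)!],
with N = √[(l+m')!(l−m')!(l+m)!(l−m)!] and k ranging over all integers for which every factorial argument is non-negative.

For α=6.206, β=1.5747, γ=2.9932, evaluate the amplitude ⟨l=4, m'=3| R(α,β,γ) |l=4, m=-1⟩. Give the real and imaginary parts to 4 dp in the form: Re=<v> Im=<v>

First d^4_{3,-1}(β=1.5747), then the phase factors e^{-i(3)α} and e^{-i(-1)γ}:
With c≡cos(β/2)=0.705725 and s≡sin(β/2)=0.708486, N=[5040·1·6·120]^{1/2}=1904.940944
k∈{0,1} keeps every argument non-negative
  k=0: (−1)^4·1904.9409/(144)·0.7057^4·0.7085^4 = +0.826772
  k=1: (−1)^5·1904.9409/(240)·0.7057^2·0.7085^6 = -0.499951
d^4_{3,-1}(1.5747) = +0.826772 -0.499951 = +0.326821
Phases: e^{-i·(3)·6.206}=+0.973311+0.229492i, e^{-i·(-1)·2.9932}=-0.989010+0.147849i ⇒ D=-0.325691-0.027148i

Re=-0.3257 Im=-0.0271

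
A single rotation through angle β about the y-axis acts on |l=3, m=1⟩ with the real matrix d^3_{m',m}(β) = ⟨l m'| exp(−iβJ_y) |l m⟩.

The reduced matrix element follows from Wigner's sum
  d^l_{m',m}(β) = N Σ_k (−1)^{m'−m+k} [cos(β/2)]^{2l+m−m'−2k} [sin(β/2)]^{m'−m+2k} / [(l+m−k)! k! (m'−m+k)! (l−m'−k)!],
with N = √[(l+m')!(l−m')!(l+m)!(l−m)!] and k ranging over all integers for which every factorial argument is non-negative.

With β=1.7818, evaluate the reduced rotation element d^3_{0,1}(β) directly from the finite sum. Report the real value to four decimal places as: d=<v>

d=-0.3305

d^3_{0,1}(β=1.7818) via Wigner's sum:
Half-angle: c=0.628712, s=0.777638. N=√(6·6·24·2)=41.569219
k∈{1,2,3} keeps every argument non-negative
  k=1: (−1)^0·41.5692/(12)·0.6287^5·0.7776^1 = +0.264623
  k=2: (−1)^1·41.5692/(4)·0.6287^3·0.7776^3 = -1.214508
  k=3: (−1)^2·41.5692/(12)·0.6287^1·0.7776^5 = +0.619341
d^3_{0,1}(1.7818) = +0.264623 -1.214508 +0.619341 = -0.330543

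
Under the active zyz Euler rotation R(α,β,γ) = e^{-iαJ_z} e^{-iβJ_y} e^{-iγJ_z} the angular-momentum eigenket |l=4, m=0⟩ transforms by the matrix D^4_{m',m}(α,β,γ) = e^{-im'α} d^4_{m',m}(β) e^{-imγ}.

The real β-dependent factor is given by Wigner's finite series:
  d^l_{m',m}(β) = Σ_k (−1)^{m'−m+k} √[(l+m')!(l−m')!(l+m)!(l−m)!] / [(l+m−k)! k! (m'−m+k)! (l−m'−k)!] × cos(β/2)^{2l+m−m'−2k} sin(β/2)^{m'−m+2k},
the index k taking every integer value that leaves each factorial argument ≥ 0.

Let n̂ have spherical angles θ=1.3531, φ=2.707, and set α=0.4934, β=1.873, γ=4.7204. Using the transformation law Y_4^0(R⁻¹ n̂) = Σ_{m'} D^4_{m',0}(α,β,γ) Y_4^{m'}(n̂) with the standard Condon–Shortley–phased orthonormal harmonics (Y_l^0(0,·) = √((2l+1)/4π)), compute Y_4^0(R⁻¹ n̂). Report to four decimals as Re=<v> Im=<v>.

Re=-0.3567 Im=0.0000

Need the full column D^4_{m',0} for m'=−4..4 at α=0.4934, β=1.873, γ=4.7204.
cos(β/2)=0.592611, sin(β/2)=0.805489
d^4_{-4,0}: single k=4 term ⇒ +0.434376;  D = -0.170275+0.399611i
d^4_{-3,0}: k∈[3..4] ⇒ +0.451950 -0.834970 = -0.383019;  D = -0.034653-0.381448i
d^4_{-2,0}: k∈[2..4] ⇒ +0.266599 -1.313429 +0.909951 = -0.136880;  D = -0.075470-0.114194i
d^4_{-1,0}: k∈[1..4] ⇒ +0.092462 -1.024927 +1.893533 -0.583044 = +0.378023;  D = +0.332936+0.179041i
d^4_{0,0}: k∈[0..4] ⇒ +0.015211 -0.449632 +1.869042 -1.534675 +0.177205 = +0.077152;  D = +0.077152+0.000000i
d^4_{1,0}: k∈[0..3] ⇒ -0.092462 +1.024927 -1.893533 +0.583044 = -0.378023;  D = -0.332936+0.179041i
d^4_{2,0}: k∈[0..2] ⇒ +0.266599 -1.313429 +0.909951 = -0.136880;  D = -0.075470+0.114194i
d^4_{3,0}: k∈[0..1] ⇒ -0.451950 +0.834970 = +0.383019;  D = +0.034653-0.381448i
d^4_{4,0}: single k=0 term ⇒ +0.434376;  D = -0.170275-0.399611i
Y_4^{m'}(θ=1.3531,φ=2.707) and Σ D·Y over m':
  (-0.1703+0.3996i)·(-0.0671+0.3966i)  (-0.0347-0.3814i)·(-0.0664-0.2427i)  (-0.0755-0.1142i)·(-0.1386-0.1641i)  (+0.3329+0.1790i)·(+0.2419+0.1123i)  (+0.0772+0.0000i)·(+0.1774+0.0000i)  (-0.3329+0.1790i)·(-0.2419+0.1123i)  (-0.0755+0.1142i)·(-0.1386+0.1641i)  (+0.0347-0.3814i)·(+0.0664-0.2427i)  (-0.1703-0.3996i)·(-0.0671-0.3966i)
Y_4^0(R⁻¹ n̂) = -0.356657+0.000000i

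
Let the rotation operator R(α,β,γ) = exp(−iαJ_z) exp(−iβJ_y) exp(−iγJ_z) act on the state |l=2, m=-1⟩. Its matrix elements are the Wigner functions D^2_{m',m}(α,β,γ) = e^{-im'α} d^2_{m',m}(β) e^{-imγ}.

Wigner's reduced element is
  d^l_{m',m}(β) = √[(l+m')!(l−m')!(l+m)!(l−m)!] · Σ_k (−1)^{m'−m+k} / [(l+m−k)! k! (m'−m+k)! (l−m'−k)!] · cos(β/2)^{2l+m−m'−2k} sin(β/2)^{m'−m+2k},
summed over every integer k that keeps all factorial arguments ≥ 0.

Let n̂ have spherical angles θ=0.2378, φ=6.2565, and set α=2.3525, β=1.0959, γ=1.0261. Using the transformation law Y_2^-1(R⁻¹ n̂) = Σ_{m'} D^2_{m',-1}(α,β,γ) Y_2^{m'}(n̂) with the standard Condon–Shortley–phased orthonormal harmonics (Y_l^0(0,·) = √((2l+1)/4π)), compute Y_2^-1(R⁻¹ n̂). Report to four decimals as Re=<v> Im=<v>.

Need the full column D^2_{m',-1} for m'=−2..2 at α=2.3525, β=1.0959, γ=1.0261.
cos(β/2)=0.853594, sin(β/2)=0.520938
d^2_{-2,-1}: single k=1 term ⇒ +0.647994;  D = +0.551723-0.339849i
d^2_{-1,-1}: k∈[0..1] ⇒ +0.530892 -0.593194 = -0.062303;  D = +0.060561+0.014628i
d^2_{0,-1}: k∈[0..1] ⇒ -0.793627 +0.295588 = -0.498039;  D = -0.258063-0.425965i
d^2_{1,-1}: k∈[0..1] ⇒ +0.593194 -0.073645 = +0.519549;  D = +0.125716-0.504110i
d^2_{2,-1}: single k=0 term ⇒ -0.241346;  D = +0.207338-0.123527i
Y_2^{m'}(θ=0.2378,φ=6.2565) and Σ D·Y over m':
  (+0.5517-0.3398i)·(+0.0214+0.0011i)  (+0.0606+0.0146i)·(+0.1768+0.0047i)  (-0.2581-0.4260i)·(+0.5783+0.0000i)  (+0.1257-0.5041i)·(-0.1768+0.0047i)  (+0.2073-0.1235i)·(+0.0214-0.0011i)
Y_2^-1(R⁻¹ n̂) = -0.141948-0.163259i

Re=-0.1419 Im=-0.1633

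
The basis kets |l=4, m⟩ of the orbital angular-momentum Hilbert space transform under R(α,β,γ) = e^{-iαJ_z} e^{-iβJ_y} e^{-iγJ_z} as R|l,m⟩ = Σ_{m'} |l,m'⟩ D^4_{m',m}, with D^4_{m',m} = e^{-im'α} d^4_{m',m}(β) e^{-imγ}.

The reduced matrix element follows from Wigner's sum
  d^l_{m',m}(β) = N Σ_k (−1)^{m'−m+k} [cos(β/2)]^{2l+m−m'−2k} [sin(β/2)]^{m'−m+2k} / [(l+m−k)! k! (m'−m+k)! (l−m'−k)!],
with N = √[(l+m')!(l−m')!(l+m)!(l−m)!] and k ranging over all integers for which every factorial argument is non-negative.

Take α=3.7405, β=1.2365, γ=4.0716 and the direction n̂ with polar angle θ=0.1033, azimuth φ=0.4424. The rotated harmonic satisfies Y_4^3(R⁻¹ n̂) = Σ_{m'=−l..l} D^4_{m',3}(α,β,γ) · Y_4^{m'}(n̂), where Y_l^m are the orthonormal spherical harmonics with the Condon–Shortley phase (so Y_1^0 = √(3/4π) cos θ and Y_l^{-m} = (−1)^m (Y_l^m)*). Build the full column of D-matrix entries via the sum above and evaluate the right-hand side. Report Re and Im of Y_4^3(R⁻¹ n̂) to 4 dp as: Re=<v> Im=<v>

Need the full column D^4_{m',3} for m'=−4..4 at α=3.7405, β=1.2365, γ=4.0716.
cos(β/2)=0.814894, sin(β/2)=0.579610
d^4_{-4,3}: single k=7 term ⇒ +0.050652;  D = -0.046764+0.019463i
d^4_{-3,3}: k∈[6..7] ⇒ +0.176244 -0.012738 = +0.163507;  D = +0.089263-0.136991i
d^4_{-2,3}: k∈[5..6] ⇒ +0.397345 -0.067006 = +0.330339;  D = +0.007072+0.330263i
d^4_{-1,3}: k∈[4..5] ⇒ +0.658365 -0.199842 = +0.458523;  D = -0.266537-0.373097i
d^4_{0,3}: k∈[3..4] ⇒ +0.827899 -0.418839 = +0.409060;  D = +0.384039+0.140869i
d^4_{1,3}: k∈[2..3] ⇒ +0.780816 -0.658365 = +0.122451;  D = -0.118724+0.029979i
d^4_{2,3}: k∈[1..2] ⇒ +0.517497 -0.785414 = -0.267917;  D = -0.177575+0.200615i
d^4_{3,3}: k∈[0..1] ⇒ +0.194450 -0.688615 = -0.494165;  D = +0.061926-0.490269i
d^4_{4,3}: single k=0 term ⇒ -0.391191;  D = +0.178302+0.348194i
Y_4^{m'}(θ=0.1033,φ=0.4424) and Σ D·Y over m':
  (-0.0468+0.0195i)·(-0.0000-0.0000i)  (+0.0893-0.1370i)·(+0.0003-0.0013i)  (+0.0071+0.3303i)·(+0.0134-0.0163i)  (-0.2665-0.3731i)·(+0.1721-0.0815i)  (+0.3840+0.1409i)·(+0.8017+0.0000i)  (-0.1187+0.0300i)·(-0.1721-0.0815i)  (-0.1776+0.2006i)·(+0.0134+0.0163i)  (+0.0619-0.4903i)·(-0.0003-0.0013i)  (+0.1783+0.3482i)·(-0.0000+0.0000i)
Y_4^3(R⁻¹ n̂) = +0.253462+0.078966i

Re=0.2535 Im=0.0790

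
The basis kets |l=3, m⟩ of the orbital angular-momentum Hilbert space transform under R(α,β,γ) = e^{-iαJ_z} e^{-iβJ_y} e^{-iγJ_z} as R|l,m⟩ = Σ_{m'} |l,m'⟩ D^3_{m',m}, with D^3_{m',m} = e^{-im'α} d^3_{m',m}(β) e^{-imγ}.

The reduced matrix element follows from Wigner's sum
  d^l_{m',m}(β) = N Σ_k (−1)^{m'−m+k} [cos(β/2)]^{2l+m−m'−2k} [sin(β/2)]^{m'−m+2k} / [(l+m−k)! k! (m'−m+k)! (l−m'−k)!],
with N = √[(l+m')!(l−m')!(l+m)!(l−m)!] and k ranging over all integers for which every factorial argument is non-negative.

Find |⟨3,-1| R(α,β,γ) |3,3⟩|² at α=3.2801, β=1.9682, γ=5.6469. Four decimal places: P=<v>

P=0.3259

Split into d^3_{-1,3}(β=1.9682) × two z-phases.
With c≡cos(β/2)=0.553613 and s≡sin(β/2)=0.832774, N=[2·24·720·1]^{1/2}=185.903201
Admissible k: 4..4 (factorial args all ≥0)
  k=4: (−1)^0·185.9032/(48)·0.5536^2·0.8328^4 = +0.570909
d^3_{-1,3}(1.9682) = +0.570909
|D^3_{-1,3}|² = |d^3_{-1,3}(β)|² = (+0.570909)² = 0.325937 (the z-rotation phases have unit modulus)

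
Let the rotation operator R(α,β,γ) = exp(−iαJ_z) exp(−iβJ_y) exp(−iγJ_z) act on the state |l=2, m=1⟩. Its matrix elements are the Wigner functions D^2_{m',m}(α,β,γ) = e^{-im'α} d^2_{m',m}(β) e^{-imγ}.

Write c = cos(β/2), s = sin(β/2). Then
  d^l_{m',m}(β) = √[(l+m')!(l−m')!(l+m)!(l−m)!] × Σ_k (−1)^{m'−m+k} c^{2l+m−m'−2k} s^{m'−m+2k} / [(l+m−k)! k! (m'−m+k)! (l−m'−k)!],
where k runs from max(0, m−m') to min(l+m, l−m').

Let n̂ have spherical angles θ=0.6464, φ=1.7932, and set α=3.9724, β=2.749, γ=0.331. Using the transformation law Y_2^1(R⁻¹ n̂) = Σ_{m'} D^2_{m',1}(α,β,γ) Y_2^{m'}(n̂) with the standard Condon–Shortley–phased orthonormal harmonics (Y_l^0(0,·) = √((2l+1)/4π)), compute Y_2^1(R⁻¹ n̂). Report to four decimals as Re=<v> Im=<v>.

Need the full column D^2_{m',1} for m'=−2..2 at α=3.9724, β=2.749, γ=0.331.
cos(β/2)=0.195038, sin(β/2)=0.980796
d^2_{-2,1}: single k=3 term ⇒ +0.368032;  D = +0.087547+0.357467i
d^2_{-1,1}: k∈[2..3] ⇒ +0.109779 -0.925367 = -0.815589;  D = +0.715822+0.390876i
d^2_{0,1}: k∈[1..2] ⇒ +0.017824 -0.450745 = -0.432921;  D = -0.409421+0.140694i
d^2_{1,1}: k∈[0..1] ⇒ +0.001447 -0.109779 = -0.108331;  D = +0.043081-0.099397i
d^2_{2,1}: single k=0 term ⇒ -0.014553;  D = +0.005958+0.013278i
Y_2^{m'}(θ=0.6464,φ=1.7932) and Σ D·Y over m':
  (+0.0875+0.3575i)·(-0.1265+0.0603i)  (+0.7158+0.3909i)·(-0.0819-0.3623i)  (-0.4094+0.1407i)·(+0.2875+0.0000i)  (+0.0431-0.0994i)·(+0.0819-0.3623i)  (+0.0060+0.0133i)·(-0.1265-0.0603i)
Y_2^1(R⁻¹ n̂) = -0.099817-0.316642i

Re=-0.0998 Im=-0.3166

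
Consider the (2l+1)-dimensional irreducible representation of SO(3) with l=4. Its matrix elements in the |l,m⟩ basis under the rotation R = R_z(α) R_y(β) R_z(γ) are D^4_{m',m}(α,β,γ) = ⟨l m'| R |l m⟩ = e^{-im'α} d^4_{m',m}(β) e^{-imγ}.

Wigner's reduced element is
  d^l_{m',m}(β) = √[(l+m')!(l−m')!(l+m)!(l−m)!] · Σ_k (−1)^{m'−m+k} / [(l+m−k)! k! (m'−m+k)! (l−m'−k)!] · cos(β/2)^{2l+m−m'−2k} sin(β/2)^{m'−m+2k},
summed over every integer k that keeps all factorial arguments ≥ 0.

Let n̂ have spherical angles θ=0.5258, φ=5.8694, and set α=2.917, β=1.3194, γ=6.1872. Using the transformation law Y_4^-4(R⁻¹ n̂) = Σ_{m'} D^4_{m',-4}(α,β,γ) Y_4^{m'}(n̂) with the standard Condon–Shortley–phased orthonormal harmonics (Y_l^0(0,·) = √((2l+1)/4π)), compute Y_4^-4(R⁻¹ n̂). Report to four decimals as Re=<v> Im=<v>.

Re=0.3837 Im=0.0031

Need the full column D^4_{m',-4} for m'=−4..4 at α=2.917, β=1.3194, γ=6.1872.
cos(β/2)=0.790176, sin(β/2)=0.612880
d^4_{-4,-4}: single k=0 term ⇒ +0.151982;  D = +0.043239-0.145701i
d^4_{-3,-4}: single k=0 term ⇒ -0.333417;  D = +0.163661-0.290486i
d^4_{-2,-4}: single k=0 term ⇒ +0.483808;  D = +0.325393-0.358036i
d^4_{-1,-4}: single k=0 term ⇒ -0.530688;  D = +0.435423-0.303376i
d^4_{0,-4}: single k=0 term ⇒ +0.460199;  D = +0.426695-0.172380i
d^4_{1,-4}: single k=0 term ⇒ -0.319258;  D = +0.315214-0.050658i
d^4_{2,-4}: single k=0 term ⇒ +0.175097;  D = +0.174724+0.011416i
d^4_{3,-4}: single k=0 term ⇒ -0.072593;  D = +0.069565+0.020747i
d^4_{4,-4}: single k=0 term ⇒ +0.019907;  D = +0.017330+0.009795i
Y_4^{m'}(θ=0.5258,φ=5.8694) and Σ D·Y over m':
  (+0.0432-0.1457i)·(-0.0024+0.0280i)  (+0.1637-0.2905i)·(+0.0443+0.1295i)  (+0.3254-0.3580i)·(+0.2416+0.2629i)  (+0.4354-0.3034i)·(+0.4206+0.1847i)  (+0.4267-0.1724i)·(+0.0153+0.0000i)  (+0.3152-0.0507i)·(-0.4206+0.1847i)  (+0.1747+0.0114i)·(+0.2416-0.2629i)  (+0.0696+0.0207i)·(-0.0443+0.1295i)  (+0.0173+0.0098i)·(-0.0024-0.0280i)
Y_4^-4(R⁻¹ n̂) = +0.383722+0.003051i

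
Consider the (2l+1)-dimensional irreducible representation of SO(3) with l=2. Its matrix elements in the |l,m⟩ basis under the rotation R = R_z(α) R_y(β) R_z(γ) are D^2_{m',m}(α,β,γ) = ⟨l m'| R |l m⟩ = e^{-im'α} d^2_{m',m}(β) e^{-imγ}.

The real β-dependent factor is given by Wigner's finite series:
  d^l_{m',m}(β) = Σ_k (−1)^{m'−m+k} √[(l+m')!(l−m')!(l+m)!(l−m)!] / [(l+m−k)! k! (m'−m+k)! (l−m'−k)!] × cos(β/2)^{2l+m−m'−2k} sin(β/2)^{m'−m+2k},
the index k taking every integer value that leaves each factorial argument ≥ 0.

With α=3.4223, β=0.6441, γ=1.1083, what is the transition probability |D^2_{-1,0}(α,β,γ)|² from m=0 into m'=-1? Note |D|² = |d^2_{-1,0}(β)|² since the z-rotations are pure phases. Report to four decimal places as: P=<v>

D^2_{-1,0}(3.4223,0.6441,1.1083) = e^{-i·-1·3.4223}·d^2_{-1,0}(0.6441)·e^{-i·0·1.1083}. Compute d first:
c=cos(0.6441/2)=0.948589, s=sin(0.6441/2)=0.316512; N=√[1·6·2·2]=4.898979
k: max(0,(0)−(-1))=1 … min(2+(0),2−(-1))=2
  k=1: (−1)^0·4.8990/(2)·0.9486^3·0.3165^1 = +0.661758
  k=2: (−1)^1·4.8990/(2)·0.9486^1·0.3165^3 = -0.073676
d^2_{-1,0}(0.6441) = +0.661758 -0.073676 = +0.588082
|D^2_{-1,0}|² = |d^2_{-1,0}(β)|² = (+0.588082)² = 0.345841 (the z-rotation phases have unit modulus)

P=0.3458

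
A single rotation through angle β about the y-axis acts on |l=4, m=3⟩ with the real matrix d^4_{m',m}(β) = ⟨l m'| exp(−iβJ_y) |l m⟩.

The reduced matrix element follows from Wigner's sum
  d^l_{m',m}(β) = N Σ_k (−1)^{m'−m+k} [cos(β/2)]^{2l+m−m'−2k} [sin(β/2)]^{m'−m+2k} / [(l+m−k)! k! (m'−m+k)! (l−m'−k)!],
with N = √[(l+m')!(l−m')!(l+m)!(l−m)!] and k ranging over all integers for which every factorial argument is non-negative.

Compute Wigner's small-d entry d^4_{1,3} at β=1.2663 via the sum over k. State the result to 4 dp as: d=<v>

d=0.0780

d^4_{1,3}(β=1.2663) via Wigner's sum:
Half-angle: c=0.806168, s=0.591687. N=√(120·6·5040·1)=1904.940944
The bounds max(0,m−m')=2 and min(l+m,l−m')=3 give 2 terms
  k=2: (−1)^0·1904.9409/(240)·0.8062^6·0.5917^2 = +0.762793
  k=3: (−1)^1·1904.9409/(144)·0.8062^4·0.5917^4 = -0.684840
d^4_{1,3}(1.2663) = +0.762793 -0.684840 = +0.077953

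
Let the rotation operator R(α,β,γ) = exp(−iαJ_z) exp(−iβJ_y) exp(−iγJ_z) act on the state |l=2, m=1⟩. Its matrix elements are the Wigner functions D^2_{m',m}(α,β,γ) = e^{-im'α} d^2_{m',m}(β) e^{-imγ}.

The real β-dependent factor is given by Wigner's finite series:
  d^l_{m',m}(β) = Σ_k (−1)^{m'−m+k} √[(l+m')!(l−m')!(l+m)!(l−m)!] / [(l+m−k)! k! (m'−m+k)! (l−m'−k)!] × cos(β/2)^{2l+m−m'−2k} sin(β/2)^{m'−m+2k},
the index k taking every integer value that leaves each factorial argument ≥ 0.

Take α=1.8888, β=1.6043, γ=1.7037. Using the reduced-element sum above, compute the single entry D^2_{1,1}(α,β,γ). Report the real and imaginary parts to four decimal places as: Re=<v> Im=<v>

Re=0.4641 Im=-0.2247

First d^2_{1,1}(β=1.6043), then the phase factors e^{-i(1)α} and e^{-i(1)γ}:
Half-angle: c=0.695163, s=0.718852. N=√(6·1·6·1)=6.000000
k: max(0,(1)−(1))=0 … min(2+(1),2−(1))=1
  k=0: (−1)^0·6.0000/(6)·0.6952^4·0.7189^0 = +0.233532
  k=1: (−1)^1·6.0000/(2)·0.6952^2·0.7189^2 = -0.749158
d^2_{1,1}(1.6043) = +0.233532 -0.749158 = -0.515627
Phases: e^{-i·(1)·1.8888}=-0.312671-0.949862i, e^{-i·(1)·1.7037}=-0.132513-0.991181i ⇒ D=+0.464091-0.224701i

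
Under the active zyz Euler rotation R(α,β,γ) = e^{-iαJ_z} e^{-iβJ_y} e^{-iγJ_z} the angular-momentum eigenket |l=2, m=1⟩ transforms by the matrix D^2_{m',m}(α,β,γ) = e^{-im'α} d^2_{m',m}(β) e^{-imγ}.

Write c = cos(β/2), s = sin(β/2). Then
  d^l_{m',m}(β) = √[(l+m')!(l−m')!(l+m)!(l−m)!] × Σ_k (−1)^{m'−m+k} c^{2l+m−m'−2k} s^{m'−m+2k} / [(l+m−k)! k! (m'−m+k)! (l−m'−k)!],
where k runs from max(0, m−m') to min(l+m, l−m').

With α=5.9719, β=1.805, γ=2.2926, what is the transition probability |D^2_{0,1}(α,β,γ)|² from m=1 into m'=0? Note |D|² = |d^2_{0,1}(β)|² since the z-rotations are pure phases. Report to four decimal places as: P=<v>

Split into d^2_{0,1}(β=1.805) × two z-phases.
Half-angle: c=0.619650, s=0.784878. N=√(2·2·6·1)=4.898979
Admissible k: 1..2 (factorial args all ≥0)
  k=1: (−1)^0·4.8990/(2)·0.6196^3·0.7849^1 = +0.457422
  k=2: (−1)^1·4.8990/(2)·0.6196^1·0.7849^3 = -0.733887
d^2_{0,1}(1.805) = +0.457422 -0.733887 = -0.276465
|D^2_{0,1}|² = |d^2_{0,1}(β)|² = (-0.276465)² = 0.076433 (the z-rotation phases have unit modulus)

P=0.0764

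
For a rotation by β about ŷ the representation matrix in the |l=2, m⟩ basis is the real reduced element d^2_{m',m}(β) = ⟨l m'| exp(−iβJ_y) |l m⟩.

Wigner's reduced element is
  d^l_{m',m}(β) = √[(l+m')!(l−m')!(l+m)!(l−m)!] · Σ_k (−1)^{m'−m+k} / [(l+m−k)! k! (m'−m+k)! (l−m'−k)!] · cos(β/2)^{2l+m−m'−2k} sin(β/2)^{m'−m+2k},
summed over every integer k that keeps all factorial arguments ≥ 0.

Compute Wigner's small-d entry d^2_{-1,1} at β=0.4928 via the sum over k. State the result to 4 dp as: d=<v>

d=0.1643

d^2_{-1,1}(β=0.4928) via Wigner's sum:
c=cos(0.4928/2)=0.969797, s=sin(0.4928/2)=0.243914; N=√[1·6·6·1]=6.000000
k: max(0,(1)−(-1))=2 … min(2+(1),2−(-1))=3
  k=2: (−1)^0·6.0000/(2)·0.9698^2·0.2439^2 = +0.167864
  k=3: (−1)^1·6.0000/(6)·0.9698^0·0.2439^4 = -0.003540
d^2_{-1,1}(0.4928) = +0.167864 -0.003540 = +0.164324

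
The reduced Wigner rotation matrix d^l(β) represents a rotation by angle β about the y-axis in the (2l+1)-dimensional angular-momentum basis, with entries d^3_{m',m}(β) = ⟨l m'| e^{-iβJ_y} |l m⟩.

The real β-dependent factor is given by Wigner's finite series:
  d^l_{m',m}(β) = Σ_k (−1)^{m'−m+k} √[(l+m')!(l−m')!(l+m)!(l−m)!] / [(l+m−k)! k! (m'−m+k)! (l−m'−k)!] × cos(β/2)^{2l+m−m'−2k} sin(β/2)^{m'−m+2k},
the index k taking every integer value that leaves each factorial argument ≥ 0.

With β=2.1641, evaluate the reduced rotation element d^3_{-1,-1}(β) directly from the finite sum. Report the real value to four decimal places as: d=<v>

d^3_{-1,-1}(β=2.1641) via Wigner's sum:
c=cos(2.1641/2)=0.469519, s=sin(2.1641/2)=0.882922; N=√[2·24·2·24]=48.000000
k∈{0,1,2} keeps every argument non-negative
  k=0: (−1)^0·48.0000/(48)·0.4695^6·0.8829^0 = +0.010713
  k=1: (−1)^1·48.0000/(6)·0.4695^4·0.8829^2 = -0.303074
  k=2: (−1)^2·48.0000/(8)·0.4695^2·0.8829^4 = +0.803800
d^3_{-1,-1}(2.1641) = +0.010713 -0.303074 +0.803800 = +0.511439

d=0.5114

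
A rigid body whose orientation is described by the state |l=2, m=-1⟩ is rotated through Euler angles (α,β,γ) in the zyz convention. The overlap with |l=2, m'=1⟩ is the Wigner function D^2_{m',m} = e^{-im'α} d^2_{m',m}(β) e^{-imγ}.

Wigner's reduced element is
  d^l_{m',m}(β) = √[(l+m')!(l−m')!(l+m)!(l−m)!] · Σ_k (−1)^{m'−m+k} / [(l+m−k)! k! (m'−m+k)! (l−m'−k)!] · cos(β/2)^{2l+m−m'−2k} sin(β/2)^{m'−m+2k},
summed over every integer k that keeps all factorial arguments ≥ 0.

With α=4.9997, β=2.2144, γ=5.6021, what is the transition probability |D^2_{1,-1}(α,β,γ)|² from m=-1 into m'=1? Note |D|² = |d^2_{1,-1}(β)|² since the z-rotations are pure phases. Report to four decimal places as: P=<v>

P=0.0256

First d^2_{1,-1}(β=2.2144), then the phase factors e^{-i(1)α} and e^{-i(-1)γ}:
Half-angle: c=0.447168, s=0.894450. N=√(6·1·1·6)=6.000000
k: max(0,(-1)−(1))=0 … min(2+(-1),2−(1))=1
  k=0: (−1)^2·6.0000/(2)·0.4472^2·0.8945^2 = +0.479926
  k=1: (−1)^3·6.0000/(6)·0.4472^0·0.8945^4 = -0.640066
d^2_{1,-1}(2.2144) = +0.479926 -0.640066 = -0.160139
|D^2_{1,-1}|² = |d^2_{1,-1}(β)|² = (-0.160139)² = 0.025645 (the z-rotation phases have unit modulus)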